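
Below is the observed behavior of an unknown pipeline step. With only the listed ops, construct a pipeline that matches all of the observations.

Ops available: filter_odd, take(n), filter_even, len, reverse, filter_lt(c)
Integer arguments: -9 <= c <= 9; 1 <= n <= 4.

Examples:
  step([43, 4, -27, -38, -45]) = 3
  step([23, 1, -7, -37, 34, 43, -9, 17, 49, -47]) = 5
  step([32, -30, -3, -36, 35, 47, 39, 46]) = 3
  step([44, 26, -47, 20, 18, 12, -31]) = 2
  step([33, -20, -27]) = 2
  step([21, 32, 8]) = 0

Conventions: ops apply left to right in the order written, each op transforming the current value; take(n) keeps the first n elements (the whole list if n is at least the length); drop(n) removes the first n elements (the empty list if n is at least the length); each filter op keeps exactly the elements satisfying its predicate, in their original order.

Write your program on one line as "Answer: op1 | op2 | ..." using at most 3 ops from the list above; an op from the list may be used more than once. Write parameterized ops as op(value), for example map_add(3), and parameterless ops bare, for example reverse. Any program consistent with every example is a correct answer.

filter_lt(3) | reverse | len

Check, running the answer program on each example:
  [43, 4, -27, -38, -45] -> [-27, -38, -45] -> [-45, -38, -27] -> 3
  [23, 1, -7, -37, 34, 43, -9, 17, 49, -47] -> [1, -7, -37, -9, -47] -> [-47, -9, -37, -7, 1] -> 5
  [32, -30, -3, -36, 35, 47, 39, 46] -> [-30, -3, -36] -> [-36, -3, -30] -> 3
  [44, 26, -47, 20, 18, 12, -31] -> [-47, -31] -> [-31, -47] -> 2
  [33, -20, -27] -> [-20, -27] -> [-27, -20] -> 2
  [21, 32, 8] -> [] -> [] -> 0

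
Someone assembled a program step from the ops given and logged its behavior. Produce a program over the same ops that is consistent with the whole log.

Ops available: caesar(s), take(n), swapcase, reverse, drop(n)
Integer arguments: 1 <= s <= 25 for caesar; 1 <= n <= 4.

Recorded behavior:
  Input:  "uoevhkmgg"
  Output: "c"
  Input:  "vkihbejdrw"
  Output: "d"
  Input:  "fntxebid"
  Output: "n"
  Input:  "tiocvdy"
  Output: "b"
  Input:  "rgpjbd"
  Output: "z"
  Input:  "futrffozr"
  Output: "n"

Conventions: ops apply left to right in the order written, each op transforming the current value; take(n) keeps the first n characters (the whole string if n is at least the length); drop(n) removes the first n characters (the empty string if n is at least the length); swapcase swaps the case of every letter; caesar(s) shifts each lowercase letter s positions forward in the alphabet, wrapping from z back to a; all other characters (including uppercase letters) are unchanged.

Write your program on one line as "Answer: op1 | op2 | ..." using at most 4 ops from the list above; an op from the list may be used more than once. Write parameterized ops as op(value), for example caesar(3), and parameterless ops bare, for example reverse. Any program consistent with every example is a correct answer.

caesar(10) | take(2) | caesar(24) | take(1)

Check, running the answer program on each example:
  "uoevhkmgg" -> "eyofruwqq" -> "ey" -> "cw" -> "c"
  "vkihbejdrw" -> "fusrlotnbg" -> "fu" -> "ds" -> "d"
  "fntxebid" -> "pxdholsn" -> "px" -> "nv" -> "n"
  "tiocvdy" -> "dsymfni" -> "ds" -> "bq" -> "b"
  "rgpjbd" -> "bqztln" -> "bq" -> "zo" -> "z"
  "futrffozr" -> "pedbppyjb" -> "pe" -> "nc" -> "n"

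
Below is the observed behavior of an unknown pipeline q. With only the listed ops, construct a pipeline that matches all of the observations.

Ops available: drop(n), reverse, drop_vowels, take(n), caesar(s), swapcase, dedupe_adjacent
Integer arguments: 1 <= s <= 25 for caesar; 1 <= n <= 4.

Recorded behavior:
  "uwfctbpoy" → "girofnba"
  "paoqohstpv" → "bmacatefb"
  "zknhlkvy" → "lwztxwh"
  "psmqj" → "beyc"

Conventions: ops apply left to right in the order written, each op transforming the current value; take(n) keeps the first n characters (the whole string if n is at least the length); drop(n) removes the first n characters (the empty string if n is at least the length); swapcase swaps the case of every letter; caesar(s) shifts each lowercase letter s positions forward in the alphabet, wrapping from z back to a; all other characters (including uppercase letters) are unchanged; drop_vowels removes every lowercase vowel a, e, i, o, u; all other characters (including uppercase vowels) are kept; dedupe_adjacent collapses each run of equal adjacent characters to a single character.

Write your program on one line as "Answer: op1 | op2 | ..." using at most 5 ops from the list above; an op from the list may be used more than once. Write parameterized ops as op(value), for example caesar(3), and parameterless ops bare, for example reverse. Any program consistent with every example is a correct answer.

reverse | drop(1) | caesar(12) | reverse

Check, running the answer program on each example:
  "uwfctbpoy" -> "yopbtcfwu" -> "opbtcfwu" -> "abnforig" -> "girofnba"
  "paoqohstpv" -> "vptshoqoap" -> "ptshoqoap" -> "bfetacamb" -> "bmacatefb"
  "zknhlkvy" -> "yvklhnkz" -> "vklhnkz" -> "hwxtzwl" -> "lwztxwh"
  "psmqj" -> "jqmsp" -> "qmsp" -> "cyeb" -> "beyc"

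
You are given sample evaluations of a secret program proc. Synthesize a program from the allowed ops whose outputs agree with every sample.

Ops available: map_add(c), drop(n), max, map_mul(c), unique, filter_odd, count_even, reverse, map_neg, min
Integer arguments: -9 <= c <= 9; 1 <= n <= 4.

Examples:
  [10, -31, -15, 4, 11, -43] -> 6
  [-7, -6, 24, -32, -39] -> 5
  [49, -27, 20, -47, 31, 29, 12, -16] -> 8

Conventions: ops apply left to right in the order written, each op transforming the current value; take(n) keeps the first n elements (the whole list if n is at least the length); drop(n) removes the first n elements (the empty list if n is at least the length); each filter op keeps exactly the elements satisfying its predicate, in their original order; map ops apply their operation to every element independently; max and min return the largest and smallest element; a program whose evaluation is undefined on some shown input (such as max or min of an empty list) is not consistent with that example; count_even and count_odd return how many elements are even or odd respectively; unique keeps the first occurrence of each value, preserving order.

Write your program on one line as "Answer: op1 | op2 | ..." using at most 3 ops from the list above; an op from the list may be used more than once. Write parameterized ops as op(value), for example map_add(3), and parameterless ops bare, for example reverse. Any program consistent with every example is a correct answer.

map_mul(-6) | map_mul(-6) | count_even

Check, running the answer program on each example:
  [10, -31, -15, 4, 11, -43] -> [-60, 186, 90, -24, -66, 258] -> [360, -1116, -540, 144, 396, -1548] -> 6
  [-7, -6, 24, -32, -39] -> [42, 36, -144, 192, 234] -> [-252, -216, 864, -1152, -1404] -> 5
  [49, -27, 20, -47, 31, 29, 12, -16] -> [-294, 162, -120, 282, -186, -174, -72, 96] -> [1764, -972, 720, -1692, 1116, 1044, 432, -576] -> 8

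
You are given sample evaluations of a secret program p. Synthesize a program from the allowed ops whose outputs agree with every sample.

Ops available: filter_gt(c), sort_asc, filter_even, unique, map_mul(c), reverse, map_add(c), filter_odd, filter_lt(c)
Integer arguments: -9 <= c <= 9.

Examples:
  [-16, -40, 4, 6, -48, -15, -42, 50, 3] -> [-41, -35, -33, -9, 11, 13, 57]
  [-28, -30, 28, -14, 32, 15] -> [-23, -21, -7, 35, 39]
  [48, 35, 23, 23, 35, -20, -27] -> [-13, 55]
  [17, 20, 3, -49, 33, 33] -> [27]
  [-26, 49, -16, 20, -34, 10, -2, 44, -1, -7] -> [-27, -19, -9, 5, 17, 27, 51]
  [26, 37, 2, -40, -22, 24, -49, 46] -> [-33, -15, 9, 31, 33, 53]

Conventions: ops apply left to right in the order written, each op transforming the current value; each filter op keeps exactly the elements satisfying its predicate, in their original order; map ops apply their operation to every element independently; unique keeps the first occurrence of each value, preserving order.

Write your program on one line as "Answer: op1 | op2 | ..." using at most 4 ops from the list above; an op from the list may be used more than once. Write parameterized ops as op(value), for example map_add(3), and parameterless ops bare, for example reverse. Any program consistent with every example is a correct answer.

map_add(7) | sort_asc | filter_odd

Check, running the answer program on each example:
  [-16, -40, 4, 6, -48, -15, -42, 50, 3] -> [-9, -33, 11, 13, -41, -8, -35, 57, 10] -> [-41, -35, -33, -9, -8, 10, 11, 13, 57] -> [-41, -35, -33, -9, 11, 13, 57]
  [-28, -30, 28, -14, 32, 15] -> [-21, -23, 35, -7, 39, 22] -> [-23, -21, -7, 22, 35, 39] -> [-23, -21, -7, 35, 39]
  [48, 35, 23, 23, 35, -20, -27] -> [55, 42, 30, 30, 42, -13, -20] -> [-20, -13, 30, 30, 42, 42, 55] -> [-13, 55]
  [17, 20, 3, -49, 33, 33] -> [24, 27, 10, -42, 40, 40] -> [-42, 10, 24, 27, 40, 40] -> [27]
  [-26, 49, -16, 20, -34, 10, -2, 44, -1, -7] -> [-19, 56, -9, 27, -27, 17, 5, 51, 6, 0] -> [-27, -19, -9, 0, 5, 6, 17, 27, 51, 56] -> [-27, -19, -9, 5, 17, 27, 51]
  [26, 37, 2, -40, -22, 24, -49, 46] -> [33, 44, 9, -33, -15, 31, -42, 53] -> [-42, -33, -15, 9, 31, 33, 44, 53] -> [-33, -15, 9, 31, 33, 53]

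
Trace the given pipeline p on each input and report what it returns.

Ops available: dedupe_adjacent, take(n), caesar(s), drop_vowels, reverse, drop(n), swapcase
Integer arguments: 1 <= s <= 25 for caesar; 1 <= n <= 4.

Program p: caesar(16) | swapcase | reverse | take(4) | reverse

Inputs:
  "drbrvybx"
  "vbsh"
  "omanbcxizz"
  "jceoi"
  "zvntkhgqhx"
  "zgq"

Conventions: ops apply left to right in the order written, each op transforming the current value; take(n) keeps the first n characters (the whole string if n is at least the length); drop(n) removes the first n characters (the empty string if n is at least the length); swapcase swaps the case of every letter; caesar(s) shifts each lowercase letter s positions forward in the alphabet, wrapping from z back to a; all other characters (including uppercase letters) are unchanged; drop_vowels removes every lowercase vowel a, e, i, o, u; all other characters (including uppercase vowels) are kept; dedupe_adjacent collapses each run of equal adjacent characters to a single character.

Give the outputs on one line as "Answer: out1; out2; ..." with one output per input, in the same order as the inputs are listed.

Execution, op by op:
  "drbrvybx" -> "thrhlorn" -> "THRHLORN" -> "NROLHRHT" -> "NROL" -> "LORN"
  "vbsh" -> "lrix" -> "LRIX" -> "XIRL" -> "XIRL" -> "LRIX"
  "omanbcxizz" -> "ecqdrsnypp" -> "ECQDRSNYPP" -> "PPYNSRDQCE" -> "PPYN" -> "NYPP"
  "jceoi" -> "zsuey" -> "ZSUEY" -> "YEUSZ" -> "YEUS" -> "SUEY"
  "zvntkhgqhx" -> "pldjaxwgxn" -> "PLDJAXWGXN" -> "NXGWXAJDLP" -> "NXGW" -> "WGXN"
  "zgq" -> "pwg" -> "PWG" -> "GWP" -> "GWP" -> "PWG"

"LORN"; "LRIX"; "NYPP"; "SUEY"; "WGXN"; "PWG"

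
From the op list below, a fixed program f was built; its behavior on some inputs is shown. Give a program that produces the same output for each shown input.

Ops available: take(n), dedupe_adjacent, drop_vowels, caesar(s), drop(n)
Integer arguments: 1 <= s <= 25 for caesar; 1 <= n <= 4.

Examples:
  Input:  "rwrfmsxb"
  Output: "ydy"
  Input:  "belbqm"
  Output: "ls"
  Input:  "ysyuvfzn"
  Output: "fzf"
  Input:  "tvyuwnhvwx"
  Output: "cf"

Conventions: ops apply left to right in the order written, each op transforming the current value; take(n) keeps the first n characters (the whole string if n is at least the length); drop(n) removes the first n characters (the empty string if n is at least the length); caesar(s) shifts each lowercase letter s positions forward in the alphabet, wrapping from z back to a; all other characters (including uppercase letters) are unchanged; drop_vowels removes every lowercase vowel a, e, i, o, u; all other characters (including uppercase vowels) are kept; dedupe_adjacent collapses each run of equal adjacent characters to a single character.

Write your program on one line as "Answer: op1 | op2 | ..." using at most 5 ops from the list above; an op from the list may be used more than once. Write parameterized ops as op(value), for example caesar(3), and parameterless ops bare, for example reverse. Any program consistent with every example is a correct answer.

caesar(12) | take(3) | caesar(10) | caesar(11) | drop_vowels

Check, running the answer program on each example:
  "rwrfmsxb" -> "didryejn" -> "did" -> "nsn" -> "ydy" -> "ydy"
  "belbqm" -> "nqxncy" -> "nqx" -> "xah" -> "ils" -> "ls"
  "ysyuvfzn" -> "kekghrlz" -> "kek" -> "uou" -> "fzf" -> "fzf"
  "tvyuwnhvwx" -> "fhkgizthij" -> "fhk" -> "pru" -> "acf" -> "cf"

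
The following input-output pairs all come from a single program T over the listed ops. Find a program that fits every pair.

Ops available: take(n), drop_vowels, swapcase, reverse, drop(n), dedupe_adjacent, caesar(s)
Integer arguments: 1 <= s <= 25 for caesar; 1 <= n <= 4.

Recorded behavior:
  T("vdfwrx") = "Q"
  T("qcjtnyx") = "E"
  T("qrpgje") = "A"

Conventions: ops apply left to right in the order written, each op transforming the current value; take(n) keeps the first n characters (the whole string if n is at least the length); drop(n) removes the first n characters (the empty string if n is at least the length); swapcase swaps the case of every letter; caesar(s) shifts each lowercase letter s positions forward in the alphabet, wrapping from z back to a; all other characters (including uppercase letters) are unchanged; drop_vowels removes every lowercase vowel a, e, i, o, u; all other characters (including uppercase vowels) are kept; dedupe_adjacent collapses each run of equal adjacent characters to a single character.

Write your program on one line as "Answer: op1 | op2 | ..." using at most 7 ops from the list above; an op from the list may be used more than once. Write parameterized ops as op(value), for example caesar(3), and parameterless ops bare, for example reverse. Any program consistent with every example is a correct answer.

caesar(25) | reverse | caesar(12) | swapcase | drop(3) | take(1)

Check, running the answer program on each example:
  "vdfwrx" -> "ucevqw" -> "wqvecu" -> "ichqog" -> "ICHQOG" -> "QOG" -> "Q"
  "qcjtnyx" -> "pbismxw" -> "wxmsibp" -> "ijyeunb" -> "IJYEUNB" -> "EUNB" -> "E"
  "qrpgje" -> "pqofid" -> "difoqp" -> "puracb" -> "PURACB" -> "ACB" -> "A"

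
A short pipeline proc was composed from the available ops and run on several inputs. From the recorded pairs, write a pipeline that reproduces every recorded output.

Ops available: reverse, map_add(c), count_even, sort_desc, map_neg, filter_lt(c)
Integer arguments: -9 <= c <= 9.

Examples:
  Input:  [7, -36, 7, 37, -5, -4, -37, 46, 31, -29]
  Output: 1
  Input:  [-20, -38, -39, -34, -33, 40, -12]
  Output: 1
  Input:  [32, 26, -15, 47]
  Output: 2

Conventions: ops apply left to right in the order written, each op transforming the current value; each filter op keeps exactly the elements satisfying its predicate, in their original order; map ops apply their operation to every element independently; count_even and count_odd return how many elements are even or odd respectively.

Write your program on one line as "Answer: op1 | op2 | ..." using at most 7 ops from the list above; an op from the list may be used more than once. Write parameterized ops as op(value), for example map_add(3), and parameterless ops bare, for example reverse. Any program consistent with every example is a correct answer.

map_neg | map_add(4) | reverse | filter_lt(-1) | map_neg | count_even

Check, running the answer program on each example:
  [7, -36, 7, 37, -5, -4, -37, 46, 31, -29] -> [-7, 36, -7, -37, 5, 4, 37, -46, -31, 29] -> [-3, 40, -3, -33, 9, 8, 41, -42, -27, 33] -> [33, -27, -42, 41, 8, 9, -33, -3, 40, -3] -> [-27, -42, -33, -3, -3] -> [27, 42, 33, 3, 3] -> 1
  [-20, -38, -39, -34, -33, 40, -12] -> [20, 38, 39, 34, 33, -40, 12] -> [24, 42, 43, 38, 37, -36, 16] -> [16, -36, 37, 38, 43, 42, 24] -> [-36] -> [36] -> 1
  [32, 26, -15, 47] -> [-32, -26, 15, -47] -> [-28, -22, 19, -43] -> [-43, 19, -22, -28] -> [-43, -22, -28] -> [43, 22, 28] -> 2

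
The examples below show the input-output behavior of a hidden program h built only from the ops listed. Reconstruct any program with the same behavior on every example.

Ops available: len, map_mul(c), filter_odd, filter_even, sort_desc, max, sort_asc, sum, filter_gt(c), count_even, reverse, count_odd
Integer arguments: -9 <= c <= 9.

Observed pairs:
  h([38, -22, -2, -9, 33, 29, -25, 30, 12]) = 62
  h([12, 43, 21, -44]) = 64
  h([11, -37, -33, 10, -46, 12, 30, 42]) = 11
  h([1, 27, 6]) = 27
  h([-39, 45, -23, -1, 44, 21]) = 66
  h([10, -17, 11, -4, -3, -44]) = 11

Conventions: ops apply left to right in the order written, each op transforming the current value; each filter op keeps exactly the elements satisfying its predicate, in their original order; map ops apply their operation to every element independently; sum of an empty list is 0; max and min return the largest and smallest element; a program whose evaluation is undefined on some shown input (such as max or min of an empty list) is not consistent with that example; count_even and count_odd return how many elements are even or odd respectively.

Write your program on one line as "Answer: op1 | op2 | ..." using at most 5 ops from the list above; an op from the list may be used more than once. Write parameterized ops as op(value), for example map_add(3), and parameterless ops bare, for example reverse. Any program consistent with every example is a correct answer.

reverse | filter_gt(7) | filter_odd | sum

Check, running the answer program on each example:
  [38, -22, -2, -9, 33, 29, -25, 30, 12] -> [12, 30, -25, 29, 33, -9, -2, -22, 38] -> [12, 30, 29, 33, 38] -> [29, 33] -> 62
  [12, 43, 21, -44] -> [-44, 21, 43, 12] -> [21, 43, 12] -> [21, 43] -> 64
  [11, -37, -33, 10, -46, 12, 30, 42] -> [42, 30, 12, -46, 10, -33, -37, 11] -> [42, 30, 12, 10, 11] -> [11] -> 11
  [1, 27, 6] -> [6, 27, 1] -> [27] -> [27] -> 27
  [-39, 45, -23, -1, 44, 21] -> [21, 44, -1, -23, 45, -39] -> [21, 44, 45] -> [21, 45] -> 66
  [10, -17, 11, -4, -3, -44] -> [-44, -3, -4, 11, -17, 10] -> [11, 10] -> [11] -> 11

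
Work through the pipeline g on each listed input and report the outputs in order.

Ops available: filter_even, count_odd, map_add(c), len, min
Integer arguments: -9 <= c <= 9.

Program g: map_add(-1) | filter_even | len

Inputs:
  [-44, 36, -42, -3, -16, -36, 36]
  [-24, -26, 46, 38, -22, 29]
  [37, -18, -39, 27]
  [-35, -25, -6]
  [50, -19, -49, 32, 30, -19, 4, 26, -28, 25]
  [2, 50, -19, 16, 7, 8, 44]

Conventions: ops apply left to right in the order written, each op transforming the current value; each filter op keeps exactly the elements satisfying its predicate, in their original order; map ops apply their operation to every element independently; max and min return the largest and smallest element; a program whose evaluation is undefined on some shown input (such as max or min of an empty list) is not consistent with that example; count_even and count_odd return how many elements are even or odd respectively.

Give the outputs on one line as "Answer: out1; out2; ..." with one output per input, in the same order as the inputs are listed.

Execution, op by op:
  [-44, 36, -42, -3, -16, -36, 36] -> [-45, 35, -43, -4, -17, -37, 35] -> [-4] -> 1
  [-24, -26, 46, 38, -22, 29] -> [-25, -27, 45, 37, -23, 28] -> [28] -> 1
  [37, -18, -39, 27] -> [36, -19, -40, 26] -> [36, -40, 26] -> 3
  [-35, -25, -6] -> [-36, -26, -7] -> [-36, -26] -> 2
  [50, -19, -49, 32, 30, -19, 4, 26, -28, 25] -> [49, -20, -50, 31, 29, -20, 3, 25, -29, 24] -> [-20, -50, -20, 24] -> 4
  [2, 50, -19, 16, 7, 8, 44] -> [1, 49, -20, 15, 6, 7, 43] -> [-20, 6] -> 2

1; 1; 3; 2; 4; 2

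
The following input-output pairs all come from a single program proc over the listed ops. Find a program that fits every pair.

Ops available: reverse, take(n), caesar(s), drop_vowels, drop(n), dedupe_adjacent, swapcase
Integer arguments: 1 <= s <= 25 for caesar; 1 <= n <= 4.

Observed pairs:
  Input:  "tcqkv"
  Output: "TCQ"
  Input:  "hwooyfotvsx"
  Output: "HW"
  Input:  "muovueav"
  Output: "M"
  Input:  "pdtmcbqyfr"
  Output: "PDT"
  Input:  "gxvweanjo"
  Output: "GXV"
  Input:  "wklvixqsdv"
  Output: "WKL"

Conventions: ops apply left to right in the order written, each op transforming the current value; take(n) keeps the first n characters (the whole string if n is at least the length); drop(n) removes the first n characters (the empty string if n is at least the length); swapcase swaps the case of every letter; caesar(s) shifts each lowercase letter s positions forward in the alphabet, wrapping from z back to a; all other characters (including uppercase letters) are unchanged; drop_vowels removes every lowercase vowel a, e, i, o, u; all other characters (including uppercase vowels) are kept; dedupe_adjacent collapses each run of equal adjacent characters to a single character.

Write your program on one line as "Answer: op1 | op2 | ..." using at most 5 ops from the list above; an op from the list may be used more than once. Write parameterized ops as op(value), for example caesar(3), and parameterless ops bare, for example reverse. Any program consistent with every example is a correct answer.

take(3) | reverse | drop_vowels | swapcase | reverse

Check, running the answer program on each example:
  "tcqkv" -> "tcq" -> "qct" -> "qct" -> "QCT" -> "TCQ"
  "hwooyfotvsx" -> "hwo" -> "owh" -> "wh" -> "WH" -> "HW"
  "muovueav" -> "muo" -> "oum" -> "m" -> "M" -> "M"
  "pdtmcbqyfr" -> "pdt" -> "tdp" -> "tdp" -> "TDP" -> "PDT"
  "gxvweanjo" -> "gxv" -> "vxg" -> "vxg" -> "VXG" -> "GXV"
  "wklvixqsdv" -> "wkl" -> "lkw" -> "lkw" -> "LKW" -> "WKL"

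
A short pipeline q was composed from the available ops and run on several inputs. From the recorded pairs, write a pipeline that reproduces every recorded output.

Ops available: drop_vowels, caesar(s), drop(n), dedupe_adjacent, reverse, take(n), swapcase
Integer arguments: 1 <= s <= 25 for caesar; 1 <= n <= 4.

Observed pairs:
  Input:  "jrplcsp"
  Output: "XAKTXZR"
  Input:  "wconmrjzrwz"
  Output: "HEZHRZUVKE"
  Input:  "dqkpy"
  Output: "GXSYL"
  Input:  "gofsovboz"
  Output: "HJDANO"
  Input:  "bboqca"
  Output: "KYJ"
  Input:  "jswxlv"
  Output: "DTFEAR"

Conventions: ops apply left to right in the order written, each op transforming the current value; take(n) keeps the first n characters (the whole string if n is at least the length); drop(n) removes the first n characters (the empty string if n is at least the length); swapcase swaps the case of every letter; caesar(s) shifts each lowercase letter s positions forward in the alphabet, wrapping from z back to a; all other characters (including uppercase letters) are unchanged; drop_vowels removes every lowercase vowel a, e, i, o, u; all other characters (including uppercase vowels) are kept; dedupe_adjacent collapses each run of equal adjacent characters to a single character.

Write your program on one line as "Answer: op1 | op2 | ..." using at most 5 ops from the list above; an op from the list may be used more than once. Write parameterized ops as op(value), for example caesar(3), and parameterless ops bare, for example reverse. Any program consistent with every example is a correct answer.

drop_vowels | dedupe_adjacent | reverse | caesar(8) | swapcase

Check, running the answer program on each example:
  "jrplcsp" -> "jrplcsp" -> "jrplcsp" -> "psclprj" -> "xaktxzr" -> "XAKTXZR"
  "wconmrjzrwz" -> "wcnmrjzrwz" -> "wcnmrjzrwz" -> "zwrzjrmncw" -> "hezhrzuvke" -> "HEZHRZUVKE"
  "dqkpy" -> "dqkpy" -> "dqkpy" -> "ypkqd" -> "gxsyl" -> "GXSYL"
  "gofsovboz" -> "gfsvbz" -> "gfsvbz" -> "zbvsfg" -> "hjdano" -> "HJDANO"
  "bboqca" -> "bbqc" -> "bqc" -> "cqb" -> "kyj" -> "KYJ"
  "jswxlv" -> "jswxlv" -> "jswxlv" -> "vlxwsj" -> "dtfear" -> "DTFEAR"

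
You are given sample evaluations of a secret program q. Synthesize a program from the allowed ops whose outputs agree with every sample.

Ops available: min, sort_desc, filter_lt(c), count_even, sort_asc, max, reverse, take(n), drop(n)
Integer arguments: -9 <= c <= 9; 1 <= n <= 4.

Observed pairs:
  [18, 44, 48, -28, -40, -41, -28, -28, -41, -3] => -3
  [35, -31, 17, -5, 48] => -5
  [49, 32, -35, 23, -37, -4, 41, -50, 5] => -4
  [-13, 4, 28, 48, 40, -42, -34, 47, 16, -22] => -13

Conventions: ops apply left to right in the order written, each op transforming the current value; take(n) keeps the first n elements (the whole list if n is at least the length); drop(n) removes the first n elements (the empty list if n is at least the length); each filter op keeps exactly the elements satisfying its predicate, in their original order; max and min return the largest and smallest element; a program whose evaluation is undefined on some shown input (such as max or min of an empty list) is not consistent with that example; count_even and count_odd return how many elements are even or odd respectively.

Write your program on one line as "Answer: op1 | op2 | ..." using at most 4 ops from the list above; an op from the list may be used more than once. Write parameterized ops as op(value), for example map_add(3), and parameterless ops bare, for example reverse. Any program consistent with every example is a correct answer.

reverse | filter_lt(-1) | max

Check, running the answer program on each example:
  [18, 44, 48, -28, -40, -41, -28, -28, -41, -3] -> [-3, -41, -28, -28, -41, -40, -28, 48, 44, 18] -> [-3, -41, -28, -28, -41, -40, -28] -> -3
  [35, -31, 17, -5, 48] -> [48, -5, 17, -31, 35] -> [-5, -31] -> -5
  [49, 32, -35, 23, -37, -4, 41, -50, 5] -> [5, -50, 41, -4, -37, 23, -35, 32, 49] -> [-50, -4, -37, -35] -> -4
  [-13, 4, 28, 48, 40, -42, -34, 47, 16, -22] -> [-22, 16, 47, -34, -42, 40, 48, 28, 4, -13] -> [-22, -34, -42, -13] -> -13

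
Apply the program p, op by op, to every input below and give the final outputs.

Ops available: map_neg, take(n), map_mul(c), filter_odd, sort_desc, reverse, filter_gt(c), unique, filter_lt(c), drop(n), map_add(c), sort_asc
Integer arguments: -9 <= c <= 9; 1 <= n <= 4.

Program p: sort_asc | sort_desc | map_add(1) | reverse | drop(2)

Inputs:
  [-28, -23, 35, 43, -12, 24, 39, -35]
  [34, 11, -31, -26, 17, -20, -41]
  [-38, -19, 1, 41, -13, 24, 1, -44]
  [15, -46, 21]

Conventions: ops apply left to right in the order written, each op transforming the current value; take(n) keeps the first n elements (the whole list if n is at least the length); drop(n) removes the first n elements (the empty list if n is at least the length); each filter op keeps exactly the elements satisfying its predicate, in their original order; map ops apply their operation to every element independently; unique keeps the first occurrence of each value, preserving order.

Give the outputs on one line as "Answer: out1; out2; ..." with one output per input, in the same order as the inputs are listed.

[-22, -11, 25, 36, 40, 44]; [-25, -19, 12, 18, 35]; [-18, -12, 2, 2, 25, 42]; [22]

Execution, op by op:
  [-28, -23, 35, 43, -12, 24, 39, -35] -> [-35, -28, -23, -12, 24, 35, 39, 43] -> [43, 39, 35, 24, -12, -23, -28, -35] -> [44, 40, 36, 25, -11, -22, -27, -34] -> [-34, -27, -22, -11, 25, 36, 40, 44] -> [-22, -11, 25, 36, 40, 44]
  [34, 11, -31, -26, 17, -20, -41] -> [-41, -31, -26, -20, 11, 17, 34] -> [34, 17, 11, -20, -26, -31, -41] -> [35, 18, 12, -19, -25, -30, -40] -> [-40, -30, -25, -19, 12, 18, 35] -> [-25, -19, 12, 18, 35]
  [-38, -19, 1, 41, -13, 24, 1, -44] -> [-44, -38, -19, -13, 1, 1, 24, 41] -> [41, 24, 1, 1, -13, -19, -38, -44] -> [42, 25, 2, 2, -12, -18, -37, -43] -> [-43, -37, -18, -12, 2, 2, 25, 42] -> [-18, -12, 2, 2, 25, 42]
  [15, -46, 21] -> [-46, 15, 21] -> [21, 15, -46] -> [22, 16, -45] -> [-45, 16, 22] -> [22]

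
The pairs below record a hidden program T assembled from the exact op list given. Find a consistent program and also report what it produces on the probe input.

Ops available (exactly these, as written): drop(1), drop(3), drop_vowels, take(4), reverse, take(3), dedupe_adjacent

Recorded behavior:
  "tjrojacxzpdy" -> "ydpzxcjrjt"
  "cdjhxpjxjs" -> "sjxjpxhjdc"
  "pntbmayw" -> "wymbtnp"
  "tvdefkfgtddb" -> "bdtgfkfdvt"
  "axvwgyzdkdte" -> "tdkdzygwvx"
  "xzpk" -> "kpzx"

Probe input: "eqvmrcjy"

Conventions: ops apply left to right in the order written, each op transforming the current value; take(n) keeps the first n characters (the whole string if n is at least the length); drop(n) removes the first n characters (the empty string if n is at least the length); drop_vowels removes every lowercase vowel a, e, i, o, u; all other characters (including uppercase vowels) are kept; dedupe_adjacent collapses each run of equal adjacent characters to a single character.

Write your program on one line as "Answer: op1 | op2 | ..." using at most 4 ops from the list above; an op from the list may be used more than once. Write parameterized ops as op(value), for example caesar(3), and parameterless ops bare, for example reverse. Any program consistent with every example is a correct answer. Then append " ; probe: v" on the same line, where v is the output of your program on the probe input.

reverse | dedupe_adjacent | drop_vowels ; probe: "yjcrmvq"

Check, running the answer program on each example:
  "tjrojacxzpdy" -> "ydpzxcajorjt" -> "ydpzxcajorjt" -> "ydpzxcjrjt"
  "cdjhxpjxjs" -> "sjxjpxhjdc" -> "sjxjpxhjdc" -> "sjxjpxhjdc"
  "pntbmayw" -> "wyambtnp" -> "wyambtnp" -> "wymbtnp"
  "tvdefkfgtddb" -> "bddtgfkfedvt" -> "bdtgfkfedvt" -> "bdtgfkfdvt"
  "axvwgyzdkdte" -> "etdkdzygwvxa" -> "etdkdzygwvxa" -> "tdkdzygwvx"
  "xzpk" -> "kpzx" -> "kpzx" -> "kpzx"
  probe: "eqvmrcjy" -> "yjcrmvqe" -> "yjcrmvqe" -> "yjcrmvq"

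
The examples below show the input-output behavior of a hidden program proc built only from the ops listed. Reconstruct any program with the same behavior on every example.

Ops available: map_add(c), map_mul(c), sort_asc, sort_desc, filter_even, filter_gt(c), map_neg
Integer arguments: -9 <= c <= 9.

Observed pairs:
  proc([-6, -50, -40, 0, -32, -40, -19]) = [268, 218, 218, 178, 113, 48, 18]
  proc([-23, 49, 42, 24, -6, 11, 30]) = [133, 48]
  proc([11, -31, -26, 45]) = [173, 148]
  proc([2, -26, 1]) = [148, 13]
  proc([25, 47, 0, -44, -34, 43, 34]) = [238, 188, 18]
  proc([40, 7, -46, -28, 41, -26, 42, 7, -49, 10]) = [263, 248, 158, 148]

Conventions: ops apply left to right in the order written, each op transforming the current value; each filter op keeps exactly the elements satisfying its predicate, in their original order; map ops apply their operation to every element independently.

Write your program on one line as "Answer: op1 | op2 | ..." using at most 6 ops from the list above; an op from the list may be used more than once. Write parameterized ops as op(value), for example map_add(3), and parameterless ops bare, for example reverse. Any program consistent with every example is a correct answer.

map_add(-2) | map_mul(-5) | filter_gt(1) | map_add(8) | sort_desc

Check, running the answer program on each example:
  [-6, -50, -40, 0, -32, -40, -19] -> [-8, -52, -42, -2, -34, -42, -21] -> [40, 260, 210, 10, 170, 210, 105] -> [40, 260, 210, 10, 170, 210, 105] -> [48, 268, 218, 18, 178, 218, 113] -> [268, 218, 218, 178, 113, 48, 18]
  [-23, 49, 42, 24, -6, 11, 30] -> [-25, 47, 40, 22, -8, 9, 28] -> [125, -235, -200, -110, 40, -45, -140] -> [125, 40] -> [133, 48] -> [133, 48]
  [11, -31, -26, 45] -> [9, -33, -28, 43] -> [-45, 165, 140, -215] -> [165, 140] -> [173, 148] -> [173, 148]
  [2, -26, 1] -> [0, -28, -1] -> [0, 140, 5] -> [140, 5] -> [148, 13] -> [148, 13]
  [25, 47, 0, -44, -34, 43, 34] -> [23, 45, -2, -46, -36, 41, 32] -> [-115, -225, 10, 230, 180, -205, -160] -> [10, 230, 180] -> [18, 238, 188] -> [238, 188, 18]
  [40, 7, -46, -28, 41, -26, 42, 7, -49, 10] -> [38, 5, -48, -30, 39, -28, 40, 5, -51, 8] -> [-190, -25, 240, 150, -195, 140, -200, -25, 255, -40] -> [240, 150, 140, 255] -> [248, 158, 148, 263] -> [263, 248, 158, 148]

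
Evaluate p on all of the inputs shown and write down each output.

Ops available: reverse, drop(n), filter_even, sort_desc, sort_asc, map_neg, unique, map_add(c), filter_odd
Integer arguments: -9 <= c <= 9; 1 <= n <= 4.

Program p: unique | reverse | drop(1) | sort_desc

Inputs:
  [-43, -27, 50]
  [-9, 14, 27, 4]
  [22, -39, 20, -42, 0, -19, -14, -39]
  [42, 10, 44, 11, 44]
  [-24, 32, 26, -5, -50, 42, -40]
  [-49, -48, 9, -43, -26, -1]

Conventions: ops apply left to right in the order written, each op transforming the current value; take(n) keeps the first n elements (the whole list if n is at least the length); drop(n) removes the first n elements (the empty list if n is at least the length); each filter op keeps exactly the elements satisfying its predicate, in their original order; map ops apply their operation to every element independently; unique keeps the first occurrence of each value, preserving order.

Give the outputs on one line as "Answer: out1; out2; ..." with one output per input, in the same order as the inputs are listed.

Execution, op by op:
  [-43, -27, 50] -> [-43, -27, 50] -> [50, -27, -43] -> [-27, -43] -> [-27, -43]
  [-9, 14, 27, 4] -> [-9, 14, 27, 4] -> [4, 27, 14, -9] -> [27, 14, -9] -> [27, 14, -9]
  [22, -39, 20, -42, 0, -19, -14, -39] -> [22, -39, 20, -42, 0, -19, -14] -> [-14, -19, 0, -42, 20, -39, 22] -> [-19, 0, -42, 20, -39, 22] -> [22, 20, 0, -19, -39, -42]
  [42, 10, 44, 11, 44] -> [42, 10, 44, 11] -> [11, 44, 10, 42] -> [44, 10, 42] -> [44, 42, 10]
  [-24, 32, 26, -5, -50, 42, -40] -> [-24, 32, 26, -5, -50, 42, -40] -> [-40, 42, -50, -5, 26, 32, -24] -> [42, -50, -5, 26, 32, -24] -> [42, 32, 26, -5, -24, -50]
  [-49, -48, 9, -43, -26, -1] -> [-49, -48, 9, -43, -26, -1] -> [-1, -26, -43, 9, -48, -49] -> [-26, -43, 9, -48, -49] -> [9, -26, -43, -48, -49]

[-27, -43]; [27, 14, -9]; [22, 20, 0, -19, -39, -42]; [44, 42, 10]; [42, 32, 26, -5, -24, -50]; [9, -26, -43, -48, -49]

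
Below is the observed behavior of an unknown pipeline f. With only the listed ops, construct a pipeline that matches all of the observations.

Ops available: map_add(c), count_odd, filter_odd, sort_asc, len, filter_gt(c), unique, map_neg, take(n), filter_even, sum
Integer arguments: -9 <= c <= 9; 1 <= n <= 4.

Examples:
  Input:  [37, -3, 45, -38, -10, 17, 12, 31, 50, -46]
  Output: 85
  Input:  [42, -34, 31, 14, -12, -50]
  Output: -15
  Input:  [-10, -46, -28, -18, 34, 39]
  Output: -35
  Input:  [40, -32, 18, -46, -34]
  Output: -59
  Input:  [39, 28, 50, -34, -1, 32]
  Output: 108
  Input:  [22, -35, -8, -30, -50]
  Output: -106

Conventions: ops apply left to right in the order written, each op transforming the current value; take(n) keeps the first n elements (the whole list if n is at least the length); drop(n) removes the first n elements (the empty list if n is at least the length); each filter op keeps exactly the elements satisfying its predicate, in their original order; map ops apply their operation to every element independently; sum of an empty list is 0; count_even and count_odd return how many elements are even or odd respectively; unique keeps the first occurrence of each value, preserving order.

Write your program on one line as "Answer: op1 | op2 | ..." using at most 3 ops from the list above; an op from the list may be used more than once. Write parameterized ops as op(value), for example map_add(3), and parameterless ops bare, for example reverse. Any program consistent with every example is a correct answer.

map_add(-5) | map_add(4) | sum

Check, running the answer program on each example:
  [37, -3, 45, -38, -10, 17, 12, 31, 50, -46] -> [32, -8, 40, -43, -15, 12, 7, 26, 45, -51] -> [36, -4, 44, -39, -11, 16, 11, 30, 49, -47] -> 85
  [42, -34, 31, 14, -12, -50] -> [37, -39, 26, 9, -17, -55] -> [41, -35, 30, 13, -13, -51] -> -15
  [-10, -46, -28, -18, 34, 39] -> [-15, -51, -33, -23, 29, 34] -> [-11, -47, -29, -19, 33, 38] -> -35
  [40, -32, 18, -46, -34] -> [35, -37, 13, -51, -39] -> [39, -33, 17, -47, -35] -> -59
  [39, 28, 50, -34, -1, 32] -> [34, 23, 45, -39, -6, 27] -> [38, 27, 49, -35, -2, 31] -> 108
  [22, -35, -8, -30, -50] -> [17, -40, -13, -35, -55] -> [21, -36, -9, -31, -51] -> -106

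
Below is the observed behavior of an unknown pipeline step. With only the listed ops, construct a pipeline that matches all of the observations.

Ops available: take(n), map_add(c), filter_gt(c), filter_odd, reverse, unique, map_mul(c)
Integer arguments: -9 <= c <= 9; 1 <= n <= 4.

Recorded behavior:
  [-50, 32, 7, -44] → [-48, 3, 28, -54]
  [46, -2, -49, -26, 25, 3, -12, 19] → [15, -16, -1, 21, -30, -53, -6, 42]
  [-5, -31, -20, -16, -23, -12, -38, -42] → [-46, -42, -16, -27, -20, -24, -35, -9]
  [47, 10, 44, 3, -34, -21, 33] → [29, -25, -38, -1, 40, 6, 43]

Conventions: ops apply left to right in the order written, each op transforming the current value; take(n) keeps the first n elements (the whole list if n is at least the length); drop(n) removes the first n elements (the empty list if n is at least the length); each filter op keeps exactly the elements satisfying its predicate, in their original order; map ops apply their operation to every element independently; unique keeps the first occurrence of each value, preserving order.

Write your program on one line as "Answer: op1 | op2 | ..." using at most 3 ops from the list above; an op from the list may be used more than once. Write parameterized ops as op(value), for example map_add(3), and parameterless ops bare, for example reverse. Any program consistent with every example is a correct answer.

map_add(-4) | reverse

Check, running the answer program on each example:
  [-50, 32, 7, -44] -> [-54, 28, 3, -48] -> [-48, 3, 28, -54]
  [46, -2, -49, -26, 25, 3, -12, 19] -> [42, -6, -53, -30, 21, -1, -16, 15] -> [15, -16, -1, 21, -30, -53, -6, 42]
  [-5, -31, -20, -16, -23, -12, -38, -42] -> [-9, -35, -24, -20, -27, -16, -42, -46] -> [-46, -42, -16, -27, -20, -24, -35, -9]
  [47, 10, 44, 3, -34, -21, 33] -> [43, 6, 40, -1, -38, -25, 29] -> [29, -25, -38, -1, 40, 6, 43]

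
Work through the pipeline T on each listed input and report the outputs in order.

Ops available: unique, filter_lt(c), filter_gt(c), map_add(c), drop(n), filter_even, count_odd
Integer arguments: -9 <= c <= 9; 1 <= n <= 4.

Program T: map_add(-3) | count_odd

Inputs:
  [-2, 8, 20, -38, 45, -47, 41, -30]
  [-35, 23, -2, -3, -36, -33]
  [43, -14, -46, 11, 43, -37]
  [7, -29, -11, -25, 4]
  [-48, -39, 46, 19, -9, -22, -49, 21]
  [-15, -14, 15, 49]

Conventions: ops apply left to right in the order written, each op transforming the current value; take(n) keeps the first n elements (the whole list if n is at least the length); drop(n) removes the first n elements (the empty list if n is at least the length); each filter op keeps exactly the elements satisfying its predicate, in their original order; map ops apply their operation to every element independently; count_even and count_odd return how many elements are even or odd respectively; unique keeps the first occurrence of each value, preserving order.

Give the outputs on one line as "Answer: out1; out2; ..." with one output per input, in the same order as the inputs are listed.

5; 2; 2; 1; 3; 1

Execution, op by op:
  [-2, 8, 20, -38, 45, -47, 41, -30] -> [-5, 5, 17, -41, 42, -50, 38, -33] -> 5
  [-35, 23, -2, -3, -36, -33] -> [-38, 20, -5, -6, -39, -36] -> 2
  [43, -14, -46, 11, 43, -37] -> [40, -17, -49, 8, 40, -40] -> 2
  [7, -29, -11, -25, 4] -> [4, -32, -14, -28, 1] -> 1
  [-48, -39, 46, 19, -9, -22, -49, 21] -> [-51, -42, 43, 16, -12, -25, -52, 18] -> 3
  [-15, -14, 15, 49] -> [-18, -17, 12, 46] -> 1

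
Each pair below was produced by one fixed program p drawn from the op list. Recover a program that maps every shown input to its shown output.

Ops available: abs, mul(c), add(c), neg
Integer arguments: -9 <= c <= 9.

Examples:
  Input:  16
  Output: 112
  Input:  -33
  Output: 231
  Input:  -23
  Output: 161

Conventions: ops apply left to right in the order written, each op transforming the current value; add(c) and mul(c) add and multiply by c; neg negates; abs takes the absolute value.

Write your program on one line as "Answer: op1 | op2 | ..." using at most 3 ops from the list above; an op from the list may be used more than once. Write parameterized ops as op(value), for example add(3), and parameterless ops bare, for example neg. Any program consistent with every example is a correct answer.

abs | neg | mul(-7)

Check, running the answer program on each example:
  16 -> 16 -> -16 -> 112
  -33 -> 33 -> -33 -> 231
  -23 -> 23 -> -23 -> 161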